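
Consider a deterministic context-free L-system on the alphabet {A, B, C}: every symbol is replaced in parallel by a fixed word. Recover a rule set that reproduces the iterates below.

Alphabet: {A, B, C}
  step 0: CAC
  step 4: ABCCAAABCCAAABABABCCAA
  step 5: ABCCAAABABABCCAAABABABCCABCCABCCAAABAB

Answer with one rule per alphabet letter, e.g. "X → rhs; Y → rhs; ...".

A->AB, B->CC, C->A

  step 4 ⇒ step 5: ABCCAAABCCAAABABABCCAA ⇒ AB·CC·A·A·AB·AB·AB·CC·A·A·AB·AB·AB·CC·AB·CC·AB·CC·A·A·AB·AB
    A ↦ AB
    B ↦ CC
    C ↦ A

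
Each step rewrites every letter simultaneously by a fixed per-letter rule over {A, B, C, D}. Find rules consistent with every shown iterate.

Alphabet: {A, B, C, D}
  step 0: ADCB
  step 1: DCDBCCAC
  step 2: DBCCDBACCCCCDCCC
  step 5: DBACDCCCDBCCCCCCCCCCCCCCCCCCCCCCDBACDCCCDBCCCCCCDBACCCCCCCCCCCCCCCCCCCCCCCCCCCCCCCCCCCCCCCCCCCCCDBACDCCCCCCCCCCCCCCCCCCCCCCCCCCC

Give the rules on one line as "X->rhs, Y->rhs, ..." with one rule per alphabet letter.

  step 1 ⇒ step 2: DCDBCCAC ⇒ DB·CC·DB·AC·CC·CC·DC·CC
    A ↦ DC
    B ↦ AC
    C ↦ CC
    D ↦ DB

A->DC, B->AC, C->CC, D->DB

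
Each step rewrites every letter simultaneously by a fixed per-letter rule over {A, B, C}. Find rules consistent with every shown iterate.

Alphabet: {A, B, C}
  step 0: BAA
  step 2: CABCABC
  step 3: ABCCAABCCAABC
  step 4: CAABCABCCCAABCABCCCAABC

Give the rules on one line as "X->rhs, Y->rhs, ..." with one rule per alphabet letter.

  step 3 ⇒ step 4: ABCCAABCCAABC ⇒ C·A·ABC·ABC·C·C·A·ABC·ABC·C·C·A·ABC
    A ↦ C
    B ↦ A
    C ↦ ABC

A->C, B->A, C->ABC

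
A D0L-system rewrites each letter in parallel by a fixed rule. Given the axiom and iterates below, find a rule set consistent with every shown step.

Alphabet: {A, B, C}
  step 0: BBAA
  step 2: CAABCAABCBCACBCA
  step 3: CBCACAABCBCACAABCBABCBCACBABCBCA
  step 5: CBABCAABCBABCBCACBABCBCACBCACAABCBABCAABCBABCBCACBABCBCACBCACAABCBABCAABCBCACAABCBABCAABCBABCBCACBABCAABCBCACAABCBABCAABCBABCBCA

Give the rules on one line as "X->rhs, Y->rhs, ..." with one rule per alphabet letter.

  step 2 ⇒ step 3: CAABCAABCBCACBCA ⇒ CB·CA·CA·AB·CB·CA·CA·AB·CB·AB·CB·CA·CB·AB·CB·CA
    A ↦ CA
    B ↦ AB
    C ↦ CB

A->CA, B->AB, C->CB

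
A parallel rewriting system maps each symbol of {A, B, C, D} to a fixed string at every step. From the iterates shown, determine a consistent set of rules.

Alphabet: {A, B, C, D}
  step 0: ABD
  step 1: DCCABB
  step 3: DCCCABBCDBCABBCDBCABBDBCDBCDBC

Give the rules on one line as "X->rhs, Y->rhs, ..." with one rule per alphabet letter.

  step 0 ⇒ step 1: ABD ⇒ DC·C·ABB
    A ↦ DC
    B ↦ C
    D ↦ ABB
    C ↦ DBC  (constrained at step 1)

A->DC, B->C, C->DBC, D->ABB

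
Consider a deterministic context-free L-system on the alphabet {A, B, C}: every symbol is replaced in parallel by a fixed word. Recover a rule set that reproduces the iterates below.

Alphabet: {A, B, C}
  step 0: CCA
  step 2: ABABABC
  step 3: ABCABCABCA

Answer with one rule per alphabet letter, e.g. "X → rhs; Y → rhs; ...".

A->AB, B->C, C->A

  step 2 ⇒ step 3: ABABABC ⇒ AB·C·AB·C·AB·C·A
    A ↦ AB
    B ↦ C
    C ↦ A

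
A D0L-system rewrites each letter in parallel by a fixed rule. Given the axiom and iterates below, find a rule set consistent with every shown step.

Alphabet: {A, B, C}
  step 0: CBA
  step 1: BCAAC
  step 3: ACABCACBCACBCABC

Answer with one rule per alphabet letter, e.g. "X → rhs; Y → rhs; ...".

  step 0 ⇒ step 1: CBA ⇒ BC·A·AC
    A ↦ AC
    B ↦ A
    C ↦ BC

A->AC, B->A, C->BC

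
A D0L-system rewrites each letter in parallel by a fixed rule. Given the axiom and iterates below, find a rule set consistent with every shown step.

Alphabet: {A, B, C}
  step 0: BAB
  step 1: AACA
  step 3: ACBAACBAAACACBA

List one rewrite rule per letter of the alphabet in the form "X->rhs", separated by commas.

A->AC, B->A, C->BA

  step 0 ⇒ step 1: BAB ⇒ A·AC·A
    A ↦ AC
    B ↦ A
    C ↦ BA  (constrained at step 1)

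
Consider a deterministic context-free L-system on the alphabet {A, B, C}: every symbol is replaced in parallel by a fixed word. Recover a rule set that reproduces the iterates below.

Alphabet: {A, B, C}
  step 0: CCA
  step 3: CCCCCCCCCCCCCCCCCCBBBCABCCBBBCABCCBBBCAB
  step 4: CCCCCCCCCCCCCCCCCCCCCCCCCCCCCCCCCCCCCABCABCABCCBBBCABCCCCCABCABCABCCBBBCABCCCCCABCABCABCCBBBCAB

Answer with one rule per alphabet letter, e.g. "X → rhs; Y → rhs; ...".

A->BBB, B->CAB, C->CC

  step 3 ⇒ step 4: CCCCCCCCCCCCCCCCCCBBBCABCCBBBCABCCBBBCAB ⇒ CC·CC·CC·CC·CC·CC·CC·CC·CC·CC·CC·CC·CC·CC·CC·CC·CC·CC·CAB·CAB·CAB·CC·BBB·CAB·CC·CC·CAB·CAB·CAB·CC·BBB·CAB·CC·CC·CAB·CAB·CAB·CC·BBB·CAB
    A ↦ BBB
    B ↦ CAB
    C ↦ CC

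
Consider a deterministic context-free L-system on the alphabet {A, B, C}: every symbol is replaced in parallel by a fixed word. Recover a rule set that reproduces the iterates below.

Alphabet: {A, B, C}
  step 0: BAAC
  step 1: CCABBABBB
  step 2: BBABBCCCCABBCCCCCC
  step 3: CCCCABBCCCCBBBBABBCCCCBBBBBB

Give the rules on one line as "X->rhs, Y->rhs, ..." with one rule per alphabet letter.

A->ABB, B->CC, C->B

  step 2 ⇒ step 3: BBABBCCCCABBCCCCCC ⇒ CC·CC·ABB·CC·CC·B·B·B·B·ABB·CC·CC·B·B·B·B·B·B
    A ↦ ABB
    B ↦ CC
    C ↦ B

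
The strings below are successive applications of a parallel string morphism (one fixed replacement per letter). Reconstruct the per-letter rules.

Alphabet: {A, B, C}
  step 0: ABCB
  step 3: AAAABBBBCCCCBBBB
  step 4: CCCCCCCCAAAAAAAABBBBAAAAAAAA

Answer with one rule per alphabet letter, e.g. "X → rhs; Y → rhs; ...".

  step 3 ⇒ step 4: AAAABBBBCCCCBBBB ⇒ CC·CC·CC·CC·AA·AA·AA·AA·B·B·B·B·AA·AA·AA·AA
    A ↦ CC
    B ↦ AA
    C ↦ B

A->CC, B->AA, C->B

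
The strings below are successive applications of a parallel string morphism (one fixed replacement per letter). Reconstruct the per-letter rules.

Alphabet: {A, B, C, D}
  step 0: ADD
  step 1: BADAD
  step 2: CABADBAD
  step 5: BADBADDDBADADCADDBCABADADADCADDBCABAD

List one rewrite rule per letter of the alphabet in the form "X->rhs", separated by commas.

A->B, B->CA, C->DD, D->AD

  step 1 ⇒ step 2: BADAD ⇒ CA·B·AD·B·AD
    A ↦ B
    B ↦ CA
    D ↦ AD
    C ↦ DD  (constrained at step 2)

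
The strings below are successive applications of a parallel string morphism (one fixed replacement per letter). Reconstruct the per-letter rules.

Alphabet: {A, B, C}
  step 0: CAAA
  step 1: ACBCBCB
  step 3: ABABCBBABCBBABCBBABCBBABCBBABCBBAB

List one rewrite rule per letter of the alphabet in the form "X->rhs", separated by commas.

A->CB, B->BAB, C->A

  step 0 ⇒ step 1: CAAA ⇒ A·CB·CB·CB
    A ↦ CB
    C ↦ A
    B ↦ BAB  (constrained at step 1)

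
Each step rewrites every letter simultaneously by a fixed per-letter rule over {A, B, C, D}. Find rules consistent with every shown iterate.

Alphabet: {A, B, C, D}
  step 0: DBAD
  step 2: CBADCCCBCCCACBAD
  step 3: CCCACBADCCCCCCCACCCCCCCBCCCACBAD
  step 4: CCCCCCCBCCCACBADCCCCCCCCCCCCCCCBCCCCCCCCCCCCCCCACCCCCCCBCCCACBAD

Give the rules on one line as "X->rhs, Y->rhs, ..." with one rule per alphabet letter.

A->CB, B->CA, C->CC, D->AD

  step 3 ⇒ step 4: CCCACBADCCCCCCCACCCCCCCBCCCACBAD ⇒ CC·CC·CC·CB·CC·CA·CB·AD·CC·CC·CC·CC·CC·CC·CC·CB·CC·CC·CC·CC·CC·CC·CC·CA·CC·CC·CC·CB·CC·CA·CB·AD
    A ↦ CB
    B ↦ CA
    C ↦ CC
    D ↦ AD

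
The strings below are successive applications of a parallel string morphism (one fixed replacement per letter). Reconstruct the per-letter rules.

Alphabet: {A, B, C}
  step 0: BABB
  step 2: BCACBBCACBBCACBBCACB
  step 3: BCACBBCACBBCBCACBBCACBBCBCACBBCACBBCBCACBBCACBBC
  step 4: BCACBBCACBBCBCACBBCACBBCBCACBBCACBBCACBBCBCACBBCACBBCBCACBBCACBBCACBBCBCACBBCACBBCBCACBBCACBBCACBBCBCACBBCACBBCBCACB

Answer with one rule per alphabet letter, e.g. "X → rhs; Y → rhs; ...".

A->BC, B->BC, C->ACB

  step 3 ⇒ step 4: BCACBBCACBBCBCACBBCACBBCBCACBBCACBBCBCACBBCACBBC ⇒ BC·ACB·BC·ACB·BC·BC·ACB·BC·ACB·BC·BC·ACB·BC·ACB·BC·ACB·BC·BC·ACB·BC·ACB·BC·BC·ACB·BC·ACB·BC·ACB·BC·BC·ACB·BC·ACB·BC·BC·ACB·BC·ACB·BC·ACB·BC·BC·ACB·BC·ACB·BC·BC·ACB
    A ↦ BC
    B ↦ BC
    C ↦ ACB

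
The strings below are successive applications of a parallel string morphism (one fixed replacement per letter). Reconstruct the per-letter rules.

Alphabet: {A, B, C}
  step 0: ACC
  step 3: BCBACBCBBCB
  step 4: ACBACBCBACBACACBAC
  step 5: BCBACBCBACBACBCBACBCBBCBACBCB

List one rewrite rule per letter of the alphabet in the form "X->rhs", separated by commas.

A->BC, B->AC, C->B

  step 4 ⇒ step 5: ACBACBCBACBACACBAC ⇒ BC·B·AC·BC·B·AC·B·AC·BC·B·AC·BC·B·BC·B·AC·BC·B
    A ↦ BC
    B ↦ AC
    C ↦ B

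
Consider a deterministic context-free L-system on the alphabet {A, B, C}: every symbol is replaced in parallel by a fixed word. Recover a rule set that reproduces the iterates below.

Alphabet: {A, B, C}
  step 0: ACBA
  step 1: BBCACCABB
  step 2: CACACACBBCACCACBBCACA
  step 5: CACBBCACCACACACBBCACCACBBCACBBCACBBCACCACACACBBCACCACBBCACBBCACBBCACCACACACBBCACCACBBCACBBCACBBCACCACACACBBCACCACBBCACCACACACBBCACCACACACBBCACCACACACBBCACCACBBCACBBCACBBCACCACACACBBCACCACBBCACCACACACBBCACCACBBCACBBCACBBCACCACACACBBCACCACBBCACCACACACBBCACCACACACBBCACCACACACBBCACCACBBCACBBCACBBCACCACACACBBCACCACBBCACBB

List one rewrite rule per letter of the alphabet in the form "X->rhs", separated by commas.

  step 1 ⇒ step 2: BBCACCABB ⇒ CA·CA·CAC·BB·CAC·CAC·BB·CA·CA
    A ↦ BB
    B ↦ CA
    C ↦ CAC

A->BB, B->CA, C->CAC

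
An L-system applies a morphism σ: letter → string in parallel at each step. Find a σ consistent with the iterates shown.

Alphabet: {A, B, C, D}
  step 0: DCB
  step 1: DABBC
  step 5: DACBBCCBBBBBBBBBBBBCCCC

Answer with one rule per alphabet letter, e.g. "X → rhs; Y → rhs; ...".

  step 0 ⇒ step 1: DCB ⇒ DA·BB·C
    B ↦ C
    C ↦ BB
    D ↦ DA
    A ↦ C  (constrained at step 1)

A->C, B->C, C->BB, D->DA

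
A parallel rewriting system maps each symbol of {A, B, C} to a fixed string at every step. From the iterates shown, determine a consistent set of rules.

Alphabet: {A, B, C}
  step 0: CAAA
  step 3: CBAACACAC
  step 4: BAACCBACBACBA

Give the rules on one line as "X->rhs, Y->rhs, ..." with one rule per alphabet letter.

A->C, B->A, C->BA

  step 3 ⇒ step 4: CBAACACAC ⇒ BA·A·C·C·BA·C·BA·C·BA
    A ↦ C
    B ↦ A
    C ↦ BA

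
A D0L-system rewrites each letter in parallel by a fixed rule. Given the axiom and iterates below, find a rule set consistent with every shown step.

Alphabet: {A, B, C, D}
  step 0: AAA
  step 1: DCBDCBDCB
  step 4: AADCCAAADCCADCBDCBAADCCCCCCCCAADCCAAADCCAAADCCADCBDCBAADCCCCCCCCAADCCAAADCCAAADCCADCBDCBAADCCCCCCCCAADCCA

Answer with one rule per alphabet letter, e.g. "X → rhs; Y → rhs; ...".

  step 0 ⇒ step 1: AAA ⇒ DCB·DCB·DCB
    A ↦ DCB
    B ↦ A  (constrained at step 1)
    C ↦ CC  (constrained at step 1)
    D ↦ AAD  (constrained at step 1)

A->DCB, B->A, C->CC, D->AAD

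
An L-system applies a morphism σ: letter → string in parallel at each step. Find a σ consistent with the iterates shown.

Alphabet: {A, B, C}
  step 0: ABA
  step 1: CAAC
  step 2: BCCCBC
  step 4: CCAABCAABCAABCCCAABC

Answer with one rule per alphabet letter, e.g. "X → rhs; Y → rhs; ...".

  step 1 ⇒ step 2: CAAC ⇒ BC·C·C·BC
    A ↦ C
    C ↦ BC
  step 0 ⇒ step 1: ABA ⇒ C·AA·C
    B ↦ AA

A->C, B->AA, C->BC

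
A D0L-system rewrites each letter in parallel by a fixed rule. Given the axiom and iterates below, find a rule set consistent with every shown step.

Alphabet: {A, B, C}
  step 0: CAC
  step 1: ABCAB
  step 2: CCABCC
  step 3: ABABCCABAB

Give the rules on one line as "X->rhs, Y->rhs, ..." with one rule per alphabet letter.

  step 2 ⇒ step 3: CCABCC ⇒ AB·AB·C·C·AB·AB
    A ↦ C
    B ↦ C
    C ↦ AB

A->C, B->C, C->AB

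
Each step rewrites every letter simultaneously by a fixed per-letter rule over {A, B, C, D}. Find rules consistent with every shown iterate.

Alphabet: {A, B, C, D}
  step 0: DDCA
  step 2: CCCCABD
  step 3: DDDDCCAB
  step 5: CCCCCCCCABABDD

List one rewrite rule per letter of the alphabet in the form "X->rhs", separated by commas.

A->C, B->C, C->D, D->AB

  step 2 ⇒ step 3: CCCCABD ⇒ D·D·D·D·C·C·AB
    A ↦ C
    B ↦ C
    C ↦ D
    D ↦ AB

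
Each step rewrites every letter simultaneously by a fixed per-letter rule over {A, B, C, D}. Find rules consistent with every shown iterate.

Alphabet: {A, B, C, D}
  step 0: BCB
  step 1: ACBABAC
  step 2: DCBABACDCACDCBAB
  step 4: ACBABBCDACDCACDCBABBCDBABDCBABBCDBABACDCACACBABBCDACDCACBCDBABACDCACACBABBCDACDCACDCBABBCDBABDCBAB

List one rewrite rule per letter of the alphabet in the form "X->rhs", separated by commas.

A->DC, B->AC, C->BAB, D->BCD

  step 1 ⇒ step 2: ACBABAC ⇒ DC·BAB·AC·DC·AC·DC·BAB
    A ↦ DC
    B ↦ AC
    C ↦ BAB
    D ↦ BCD  (constrained at step 2)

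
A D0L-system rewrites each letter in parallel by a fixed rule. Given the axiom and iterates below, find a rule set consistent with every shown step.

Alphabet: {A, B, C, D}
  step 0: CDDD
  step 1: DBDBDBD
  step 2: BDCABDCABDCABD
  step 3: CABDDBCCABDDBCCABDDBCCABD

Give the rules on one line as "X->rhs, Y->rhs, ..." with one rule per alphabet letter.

  step 2 ⇒ step 3: BDCABDCABDCABD ⇒ CA·BD·D·BC·CA·BD·D·BC·CA·BD·D·BC·CA·BD
    A ↦ BC
    B ↦ CA
    C ↦ D
    D ↦ BD

A->BC, B->CA, C->D, D->BD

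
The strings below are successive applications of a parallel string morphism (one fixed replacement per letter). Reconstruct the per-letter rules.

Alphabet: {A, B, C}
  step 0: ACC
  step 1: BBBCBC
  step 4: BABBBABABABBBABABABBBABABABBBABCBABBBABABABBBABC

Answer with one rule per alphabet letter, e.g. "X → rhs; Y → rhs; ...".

A->BB, B->BA, C->BC

  step 0 ⇒ step 1: ACC ⇒ BB·BC·BC
    A ↦ BB
    C ↦ BC
    B ↦ BA  (constrained at step 1)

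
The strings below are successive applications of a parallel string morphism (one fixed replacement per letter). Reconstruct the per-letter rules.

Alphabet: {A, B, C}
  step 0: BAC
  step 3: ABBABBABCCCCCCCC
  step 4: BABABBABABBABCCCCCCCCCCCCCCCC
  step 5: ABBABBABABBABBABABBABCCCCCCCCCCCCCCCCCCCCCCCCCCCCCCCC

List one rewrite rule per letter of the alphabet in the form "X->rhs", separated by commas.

A->B, B->AB, C->CC

  step 4 ⇒ step 5: BABABBABABBABCCCCCCCCCCCCCCCC ⇒ AB·B·AB·B·AB·AB·B·AB·B·AB·AB·B·AB·CC·CC·CC·CC·CC·CC·CC·CC·CC·CC·CC·CC·CC·CC·CC·CC
    A ↦ B
    B ↦ AB
    C ↦ CC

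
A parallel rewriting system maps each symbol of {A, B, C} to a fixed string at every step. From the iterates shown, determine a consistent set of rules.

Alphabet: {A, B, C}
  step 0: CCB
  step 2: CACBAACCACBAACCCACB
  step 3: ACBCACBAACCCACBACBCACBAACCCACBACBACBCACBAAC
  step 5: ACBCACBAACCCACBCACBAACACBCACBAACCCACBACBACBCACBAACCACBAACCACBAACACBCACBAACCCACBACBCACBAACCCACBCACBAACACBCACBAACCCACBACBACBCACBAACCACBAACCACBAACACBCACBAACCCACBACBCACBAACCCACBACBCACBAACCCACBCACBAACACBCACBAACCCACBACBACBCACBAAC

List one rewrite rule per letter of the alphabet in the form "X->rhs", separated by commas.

  step 2 ⇒ step 3: CACBAACCACBAACCCACB ⇒ ACB·C·ACB·AAC·C·C·ACB·ACB·C·ACB·AAC·C·C·ACB·ACB·ACB·C·ACB·AAC
    A ↦ C
    B ↦ AAC
    C ↦ ACB

A->C, B->AAC, C->ACB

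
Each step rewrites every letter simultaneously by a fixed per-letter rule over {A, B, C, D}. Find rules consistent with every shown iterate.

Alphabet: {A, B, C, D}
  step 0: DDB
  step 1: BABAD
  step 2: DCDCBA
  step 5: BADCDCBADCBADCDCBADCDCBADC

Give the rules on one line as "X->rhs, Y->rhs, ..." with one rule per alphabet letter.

A->C, B->D, C->DC, D->BA

  step 1 ⇒ step 2: BABAD ⇒ D·C·D·C·BA
    A ↦ C
    B ↦ D
    D ↦ BA
    C ↦ DC  (constrained at step 2)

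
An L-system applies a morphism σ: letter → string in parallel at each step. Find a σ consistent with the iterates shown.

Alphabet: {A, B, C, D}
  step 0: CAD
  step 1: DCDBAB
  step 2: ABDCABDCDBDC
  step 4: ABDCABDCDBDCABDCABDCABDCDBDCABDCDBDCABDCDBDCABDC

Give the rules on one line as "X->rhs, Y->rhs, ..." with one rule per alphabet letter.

A->DB, B->DC, C->DC, D->AB

  step 1 ⇒ step 2: DCDBAB ⇒ AB·DC·AB·DC·DB·DC
    A ↦ DB
    B ↦ DC
    C ↦ DC
    D ↦ AB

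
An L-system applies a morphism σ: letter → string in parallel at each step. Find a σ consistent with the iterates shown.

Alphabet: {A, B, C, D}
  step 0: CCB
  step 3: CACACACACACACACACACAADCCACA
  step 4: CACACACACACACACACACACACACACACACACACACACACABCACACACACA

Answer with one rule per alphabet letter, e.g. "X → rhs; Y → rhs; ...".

  step 3 ⇒ step 4: CACACACACACACACACACAADCCACA ⇒ CA·CA·CA·CA·CA·CA·CA·CA·CA·CA·CA·CA·CA·CA·CA·CA·CA·CA·CA·CA·CA·B·CA·CA·CA·CA·CA
    A ↦ CA
    C ↦ CA
    D ↦ B
    B ↦ ADC  (constrained at step 0)

A->CA, B->ADC, C->CA, D->B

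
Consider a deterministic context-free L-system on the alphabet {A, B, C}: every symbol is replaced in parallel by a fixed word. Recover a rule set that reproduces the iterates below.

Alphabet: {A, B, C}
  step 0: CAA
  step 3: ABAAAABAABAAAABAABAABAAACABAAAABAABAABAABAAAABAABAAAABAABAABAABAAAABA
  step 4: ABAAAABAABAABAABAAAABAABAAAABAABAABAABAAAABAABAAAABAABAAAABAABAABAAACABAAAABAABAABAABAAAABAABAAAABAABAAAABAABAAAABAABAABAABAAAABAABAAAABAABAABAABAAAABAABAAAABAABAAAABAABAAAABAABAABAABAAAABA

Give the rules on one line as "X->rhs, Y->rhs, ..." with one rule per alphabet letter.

  step 3 ⇒ step 4: ABAAAABAABAAAABAABAABAAACABAAAABAABAABAABAAAABAABAAAABAABAABAABAAAABA ⇒ ABA·AA·ABA·ABA·ABA·ABA·AA·ABA·ABA·AA·ABA·ABA·ABA·ABA·AA·ABA·ABA·AA·ABA·ABA·AA·ABA·ABA·ABA·AAC·ABA·AA·ABA·ABA·ABA·ABA·AA·ABA·ABA·AA·ABA·ABA·AA·ABA·ABA·AA·ABA·ABA·ABA·ABA·AA·ABA·ABA·AA·ABA·ABA·ABA·ABA·AA·ABA·ABA·AA·ABA·ABA·AA·ABA·ABA·AA·ABA·ABA·ABA·ABA·AA·ABA
    A ↦ ABA
    B ↦ AA
    C ↦ AAC

A->ABA, B->AA, C->AAC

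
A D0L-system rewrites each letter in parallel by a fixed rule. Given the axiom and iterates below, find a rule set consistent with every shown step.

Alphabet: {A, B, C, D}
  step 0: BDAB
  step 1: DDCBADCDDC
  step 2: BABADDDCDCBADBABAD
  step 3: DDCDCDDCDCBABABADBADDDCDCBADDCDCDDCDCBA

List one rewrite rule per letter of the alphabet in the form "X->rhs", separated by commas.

A->DC, B->DDC, C->D, D->BA

  step 2 ⇒ step 3: BABADDDCDCBADBABAD ⇒ DDC·DC·DDC·DC·BA·BA·BA·D·BA·D·DDC·DC·BA·DDC·DC·DDC·DC·BA
    A ↦ DC
    B ↦ DDC
    C ↦ D
    D ↦ BA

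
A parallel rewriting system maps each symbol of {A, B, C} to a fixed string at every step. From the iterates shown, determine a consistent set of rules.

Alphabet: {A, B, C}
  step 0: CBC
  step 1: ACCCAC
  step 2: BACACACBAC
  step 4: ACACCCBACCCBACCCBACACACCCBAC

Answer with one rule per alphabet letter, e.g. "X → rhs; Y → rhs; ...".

A->B, B->CC, C->AC

  step 1 ⇒ step 2: ACCCAC ⇒ B·AC·AC·AC·B·AC
    A ↦ B
    C ↦ AC
  step 0 ⇒ step 1: CBC ⇒ AC·CC·AC
    B ↦ CC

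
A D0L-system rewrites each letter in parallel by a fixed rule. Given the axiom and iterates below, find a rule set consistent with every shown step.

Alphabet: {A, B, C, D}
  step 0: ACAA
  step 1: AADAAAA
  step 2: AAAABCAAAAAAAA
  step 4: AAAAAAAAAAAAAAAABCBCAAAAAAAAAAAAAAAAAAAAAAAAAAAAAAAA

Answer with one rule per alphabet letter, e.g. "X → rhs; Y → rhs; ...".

A->AA, B->D, C->D, D->BC

  step 1 ⇒ step 2: AADAAAA ⇒ AA·AA·BC·AA·AA·AA·AA
    A ↦ AA
    D ↦ BC
    B ↦ D  (constrained at step 2)
  step 0 ⇒ step 1: ACAA ⇒ AA·D·AA·AA
    C ↦ D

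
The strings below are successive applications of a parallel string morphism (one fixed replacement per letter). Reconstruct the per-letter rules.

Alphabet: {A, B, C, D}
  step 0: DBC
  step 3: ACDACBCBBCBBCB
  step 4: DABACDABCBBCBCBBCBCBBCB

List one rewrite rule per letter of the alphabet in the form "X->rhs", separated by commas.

  step 3 ⇒ step 4: ACDACBCBBCBBCB ⇒ DA·B·AC·DA·B·CB·B·CB·CB·B·CB·CB·B·CB
    A ↦ DA
    B ↦ CB
    C ↦ B
    D ↦ AC

A->DA, B->CB, C->B, D->AC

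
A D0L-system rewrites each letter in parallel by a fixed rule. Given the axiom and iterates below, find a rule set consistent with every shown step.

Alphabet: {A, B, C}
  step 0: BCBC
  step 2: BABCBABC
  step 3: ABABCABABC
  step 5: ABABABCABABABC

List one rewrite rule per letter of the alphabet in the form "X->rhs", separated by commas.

  step 2 ⇒ step 3: BABCBABC ⇒ A·B·A·BC·A·B·A·BC
    A ↦ B
    B ↦ A
    C ↦ BC

A->B, B->A, C->BC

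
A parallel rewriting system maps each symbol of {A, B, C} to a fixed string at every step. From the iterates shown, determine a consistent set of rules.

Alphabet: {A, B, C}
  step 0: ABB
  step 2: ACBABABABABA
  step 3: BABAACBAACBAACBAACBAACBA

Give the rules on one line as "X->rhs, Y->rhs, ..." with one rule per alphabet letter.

A->BA, B->AC, C->BA

  step 2 ⇒ step 3: ACBABABABABA ⇒ BA·BA·AC·BA·AC·BA·AC·BA·AC·BA·AC·BA
    A ↦ BA
    B ↦ AC
    C ↦ BA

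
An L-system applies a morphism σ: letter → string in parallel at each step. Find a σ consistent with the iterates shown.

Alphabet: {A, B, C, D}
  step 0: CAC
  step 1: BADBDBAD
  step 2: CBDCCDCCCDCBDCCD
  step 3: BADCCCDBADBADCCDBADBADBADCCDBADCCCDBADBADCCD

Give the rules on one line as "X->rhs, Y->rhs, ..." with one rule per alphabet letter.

A->BD, B->C, C->BAD, D->CCD

  step 2 ⇒ step 3: CBDCCDCCCDCBDCCD ⇒ BAD·C·CCD·BAD·BAD·CCD·BAD·BAD·BAD·CCD·BAD·C·CCD·BAD·BAD·CCD
    B ↦ C
    C ↦ BAD
    D ↦ CCD
  step 0 ⇒ step 1: CAC ⇒ BAD·BD·BAD
    A ↦ BD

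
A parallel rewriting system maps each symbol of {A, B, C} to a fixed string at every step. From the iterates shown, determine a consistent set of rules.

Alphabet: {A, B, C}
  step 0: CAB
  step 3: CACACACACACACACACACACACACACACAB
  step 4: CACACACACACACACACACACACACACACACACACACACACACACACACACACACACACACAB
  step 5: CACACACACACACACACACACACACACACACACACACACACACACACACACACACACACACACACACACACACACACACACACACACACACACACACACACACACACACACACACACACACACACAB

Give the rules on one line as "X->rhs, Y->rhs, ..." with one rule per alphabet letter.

  step 4 ⇒ step 5: CACACACACACACACACACACACACACACACACACACACACACACACACACACACACACACAB ⇒ CA·CA·CA·CA·CA·CA·CA·CA·CA·CA·CA·CA·CA·CA·CA·CA·CA·CA·CA·CA·CA·CA·CA·CA·CA·CA·CA·CA·CA·CA·CA·CA·CA·CA·CA·CA·CA·CA·CA·CA·CA·CA·CA·CA·CA·CA·CA·CA·CA·CA·CA·CA·CA·CA·CA·CA·CA·CA·CA·CA·CA·CA·CAB
    A ↦ CA
    B ↦ CAB
    C ↦ CA

A->CA, B->CAB, C->CA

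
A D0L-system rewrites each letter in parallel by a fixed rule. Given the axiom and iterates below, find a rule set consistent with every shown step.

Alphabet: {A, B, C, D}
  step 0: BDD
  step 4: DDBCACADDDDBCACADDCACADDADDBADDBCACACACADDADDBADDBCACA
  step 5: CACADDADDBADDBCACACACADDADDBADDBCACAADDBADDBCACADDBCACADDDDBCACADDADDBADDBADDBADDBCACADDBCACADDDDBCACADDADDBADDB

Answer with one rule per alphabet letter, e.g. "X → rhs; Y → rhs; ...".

  step 4 ⇒ step 5: DDBCACADDDDBCACADDCACADDADDBADDBCACACACADDADDBADDBCACA ⇒ CA·CA·DD·A·DDB·A·DDB·CA·CA·CA·CA·DD·A·DDB·A·DDB·CA·CA·A·DDB·A·DDB·CA·CA·DDB·CA·CA·DD·DDB·CA·CA·DD·A·DDB·A·DDB·A·DDB·A·DDB·CA·CA·DDB·CA·CA·DD·DDB·CA·CA·DD·A·DDB·A·DDB
    A ↦ DDB
    B ↦ DD
    C ↦ A
    D ↦ CA

A->DDB, B->DD, C->A, D->CA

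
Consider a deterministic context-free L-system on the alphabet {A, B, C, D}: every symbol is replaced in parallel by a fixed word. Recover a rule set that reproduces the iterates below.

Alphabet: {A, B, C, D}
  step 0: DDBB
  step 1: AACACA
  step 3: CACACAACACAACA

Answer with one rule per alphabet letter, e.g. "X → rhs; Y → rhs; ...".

  step 0 ⇒ step 1: DDBB ⇒ A·A·CA·CA
    B ↦ CA
    D ↦ A
    A ↦ B  (constrained at step 1)
    C ↦ BD  (constrained at step 1)

A->B, B->CA, C->BD, D->A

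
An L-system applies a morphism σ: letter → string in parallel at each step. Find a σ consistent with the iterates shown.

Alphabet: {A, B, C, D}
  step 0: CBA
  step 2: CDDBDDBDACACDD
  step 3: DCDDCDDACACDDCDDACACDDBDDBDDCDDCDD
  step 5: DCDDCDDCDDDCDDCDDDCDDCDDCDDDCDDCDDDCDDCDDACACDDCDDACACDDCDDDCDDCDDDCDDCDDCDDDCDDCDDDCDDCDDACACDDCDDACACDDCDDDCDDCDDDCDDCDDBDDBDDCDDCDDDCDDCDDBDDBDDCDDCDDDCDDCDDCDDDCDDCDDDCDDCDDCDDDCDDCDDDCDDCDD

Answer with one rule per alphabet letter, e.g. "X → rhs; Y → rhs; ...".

A->BD, B->ACA, C->D, D->CDD

  step 2 ⇒ step 3: CDDBDDBDACACDD ⇒ D·CDD·CDD·ACA·CDD·CDD·ACA·CDD·BD·D·BD·D·CDD·CDD
    A ↦ BD
    B ↦ ACA
    C ↦ D
    D ↦ CDD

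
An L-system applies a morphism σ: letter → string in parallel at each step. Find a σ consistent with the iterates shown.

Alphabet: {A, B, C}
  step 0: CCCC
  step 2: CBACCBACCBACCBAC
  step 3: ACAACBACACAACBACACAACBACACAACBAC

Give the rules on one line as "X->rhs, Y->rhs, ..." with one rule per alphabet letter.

A->CB, B->AA, C->AC

  step 2 ⇒ step 3: CBACCBACCBACCBAC ⇒ AC·AA·CB·AC·AC·AA·CB·AC·AC·AA·CB·AC·AC·AA·CB·AC
    A ↦ CB
    B ↦ AA
    C ↦ AC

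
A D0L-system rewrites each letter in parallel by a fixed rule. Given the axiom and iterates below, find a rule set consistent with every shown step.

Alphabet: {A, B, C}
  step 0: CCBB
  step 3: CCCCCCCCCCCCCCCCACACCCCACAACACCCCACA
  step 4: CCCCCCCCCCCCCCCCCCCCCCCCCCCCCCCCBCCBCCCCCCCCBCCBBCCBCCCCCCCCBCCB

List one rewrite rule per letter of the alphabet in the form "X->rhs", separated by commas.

  step 3 ⇒ step 4: CCCCCCCCCCCCCCCCACACCCCACAACACCCCACA ⇒ CC·CC·CC·CC·CC·CC·CC·CC·CC·CC·CC·CC·CC·CC·CC·CC·B·CC·B·CC·CC·CC·CC·B·CC·B·B·CC·B·CC·CC·CC·CC·B·CC·B
    A ↦ B
    C ↦ CC
    B ↦ ACA  (constrained at step 0)

A->B, B->ACA, C->CC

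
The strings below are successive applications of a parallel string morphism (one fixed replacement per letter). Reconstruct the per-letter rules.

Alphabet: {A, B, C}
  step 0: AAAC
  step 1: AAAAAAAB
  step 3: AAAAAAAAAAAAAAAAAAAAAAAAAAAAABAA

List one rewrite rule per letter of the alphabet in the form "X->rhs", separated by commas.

  step 0 ⇒ step 1: AAAC ⇒ AA·AA·AA·AB
    A ↦ AA
    C ↦ AB
    B ↦ CA  (constrained at step 1)

A->AA, B->CA, C->AB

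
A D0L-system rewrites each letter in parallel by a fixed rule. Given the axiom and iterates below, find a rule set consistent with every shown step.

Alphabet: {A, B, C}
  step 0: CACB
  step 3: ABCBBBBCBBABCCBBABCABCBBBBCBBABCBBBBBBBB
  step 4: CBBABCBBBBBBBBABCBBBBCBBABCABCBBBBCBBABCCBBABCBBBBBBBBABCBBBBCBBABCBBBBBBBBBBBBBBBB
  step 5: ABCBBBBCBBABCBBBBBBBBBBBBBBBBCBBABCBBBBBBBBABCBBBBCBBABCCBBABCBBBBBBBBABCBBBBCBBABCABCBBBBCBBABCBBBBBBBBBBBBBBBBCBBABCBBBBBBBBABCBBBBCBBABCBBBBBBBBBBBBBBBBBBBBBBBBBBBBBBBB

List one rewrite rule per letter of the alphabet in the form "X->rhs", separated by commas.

  step 4 ⇒ step 5: CBBABCBBBBBBBBABCBBBBCBBABCABCBBBBCBBABCCBBABCBBBBBBBBABCBBBBCBBABCBBBBBBBBBBBBBBBB ⇒ ABC·BB·BB·C·BB·ABC·BB·BB·BB·BB·BB·BB·BB·BB·C·BB·ABC·BB·BB·BB·BB·ABC·BB·BB·C·BB·ABC·C·BB·ABC·BB·BB·BB·BB·ABC·BB·BB·C·BB·ABC·ABC·BB·BB·C·BB·ABC·BB·BB·BB·BB·BB·BB·BB·BB·C·BB·ABC·BB·BB·BB·BB·ABC·BB·BB·C·BB·ABC·BB·BB·BB·BB·BB·BB·BB·BB·BB·BB·BB·BB·BB·BB·BB·BB
    A ↦ C
    B ↦ BB
    C ↦ ABC

A->C, B->BB, C->ABC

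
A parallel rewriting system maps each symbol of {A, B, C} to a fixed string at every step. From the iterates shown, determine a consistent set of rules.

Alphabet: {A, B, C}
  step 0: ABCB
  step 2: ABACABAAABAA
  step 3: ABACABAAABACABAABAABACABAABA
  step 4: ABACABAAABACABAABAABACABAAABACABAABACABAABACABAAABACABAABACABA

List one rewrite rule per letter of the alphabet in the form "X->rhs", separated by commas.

  step 3 ⇒ step 4: ABACABAAABACABAABAABACABAABA ⇒ ABA·C·ABA·A·ABA·C·ABA·ABA·ABA·C·ABA·A·ABA·C·ABA·ABA·C·ABA·ABA·C·ABA·A·ABA·C·ABA·ABA·C·ABA
    A ↦ ABA
    B ↦ C
    C ↦ A

A->ABA, B->C, C->A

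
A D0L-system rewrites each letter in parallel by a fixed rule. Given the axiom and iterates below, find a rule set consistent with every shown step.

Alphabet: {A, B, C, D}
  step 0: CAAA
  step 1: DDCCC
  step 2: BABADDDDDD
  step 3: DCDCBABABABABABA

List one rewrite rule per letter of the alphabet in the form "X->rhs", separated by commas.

  step 2 ⇒ step 3: BABADDDDDD ⇒ D·C·D·C·BA·BA·BA·BA·BA·BA
    A ↦ C
    B ↦ D
    D ↦ BA
  step 0 ⇒ step 1: CAAA ⇒ DD·C·C·C
    C ↦ DD

A->C, B->D, C->DD, D->BA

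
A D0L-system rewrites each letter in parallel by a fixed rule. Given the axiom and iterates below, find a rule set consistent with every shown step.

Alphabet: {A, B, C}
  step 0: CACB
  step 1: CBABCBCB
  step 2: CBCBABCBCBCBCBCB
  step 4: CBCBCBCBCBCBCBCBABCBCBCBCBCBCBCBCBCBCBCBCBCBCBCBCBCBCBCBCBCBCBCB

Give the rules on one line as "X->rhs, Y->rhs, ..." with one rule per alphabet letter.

A->AB, B->CB, C->CB

  step 1 ⇒ step 2: CBABCBCB ⇒ CB·CB·AB·CB·CB·CB·CB·CB
    A ↦ AB
    B ↦ CB
    C ↦ CB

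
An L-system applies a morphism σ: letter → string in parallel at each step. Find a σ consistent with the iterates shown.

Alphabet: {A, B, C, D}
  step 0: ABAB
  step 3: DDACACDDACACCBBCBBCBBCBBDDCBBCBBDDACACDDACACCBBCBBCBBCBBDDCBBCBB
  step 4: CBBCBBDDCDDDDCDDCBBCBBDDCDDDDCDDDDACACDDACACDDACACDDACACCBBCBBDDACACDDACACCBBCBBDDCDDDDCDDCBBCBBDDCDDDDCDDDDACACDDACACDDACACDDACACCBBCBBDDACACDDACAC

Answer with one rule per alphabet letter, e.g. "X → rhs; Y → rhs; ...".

A->DDC, B->AC, C->DD, D->CBB

  step 3 ⇒ step 4: DDACACDDACACCBBCBBCBBCBBDDCBBCBBDDACACDDACACCBBCBBCBBCBBDDCBBCBB ⇒ CBB·CBB·DDC·DD·DDC·DD·CBB·CBB·DDC·DD·DDC·DD·DD·AC·AC·DD·AC·AC·DD·AC·AC·DD·AC·AC·CBB·CBB·DD·AC·AC·DD·AC·AC·CBB·CBB·DDC·DD·DDC·DD·CBB·CBB·DDC·DD·DDC·DD·DD·AC·AC·DD·AC·AC·DD·AC·AC·DD·AC·AC·CBB·CBB·DD·AC·AC·DD·AC·AC
    A ↦ DDC
    B ↦ AC
    C ↦ DD
    D ↦ CBB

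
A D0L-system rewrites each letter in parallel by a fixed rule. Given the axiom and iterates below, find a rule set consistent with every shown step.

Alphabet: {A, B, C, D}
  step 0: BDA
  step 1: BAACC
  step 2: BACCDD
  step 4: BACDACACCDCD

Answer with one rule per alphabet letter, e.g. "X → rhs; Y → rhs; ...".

  step 1 ⇒ step 2: BAACC ⇒ BA·C·C·D·D
    A ↦ C
    B ↦ BA
    C ↦ D
  step 0 ⇒ step 1: BDA ⇒ BA·AC·C
    D ↦ AC

A->C, B->BA, C->D, D->AC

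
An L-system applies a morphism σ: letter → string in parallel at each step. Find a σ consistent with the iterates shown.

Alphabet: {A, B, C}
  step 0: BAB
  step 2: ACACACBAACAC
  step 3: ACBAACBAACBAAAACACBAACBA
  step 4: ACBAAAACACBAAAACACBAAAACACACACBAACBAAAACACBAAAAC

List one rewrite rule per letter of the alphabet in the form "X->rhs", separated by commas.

  step 3 ⇒ step 4: ACBAACBAACBAAAACACBAACBA ⇒ AC·BA·AA·AC·AC·BA·AA·AC·AC·BA·AA·AC·AC·AC·AC·BA·AC·BA·AA·AC·AC·BA·AA·AC
    A ↦ AC
    B ↦ AA
    C ↦ BA

A->AC, B->AA, C->BA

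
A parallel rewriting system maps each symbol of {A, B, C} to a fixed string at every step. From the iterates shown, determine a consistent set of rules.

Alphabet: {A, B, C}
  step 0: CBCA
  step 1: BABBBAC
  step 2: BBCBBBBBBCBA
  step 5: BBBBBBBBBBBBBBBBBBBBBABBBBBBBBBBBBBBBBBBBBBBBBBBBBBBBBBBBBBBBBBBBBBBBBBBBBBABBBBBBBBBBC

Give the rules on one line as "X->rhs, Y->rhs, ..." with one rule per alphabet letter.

A->C, B->BB, C->BA

  step 1 ⇒ step 2: BABBBAC ⇒ BB·C·BB·BB·BB·C·BA
    A ↦ C
    B ↦ BB
    C ↦ BA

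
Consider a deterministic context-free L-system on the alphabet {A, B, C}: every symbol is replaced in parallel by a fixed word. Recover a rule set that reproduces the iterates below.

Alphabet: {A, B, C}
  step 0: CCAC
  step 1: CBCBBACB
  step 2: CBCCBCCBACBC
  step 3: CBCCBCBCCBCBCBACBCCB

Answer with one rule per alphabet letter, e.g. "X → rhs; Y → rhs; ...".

  step 2 ⇒ step 3: CBCCBCCBACBC ⇒ CB·C·CB·CB·C·CB·CB·C·BA·CB·C·CB
    A ↦ BA
    B ↦ C
    C ↦ CB

A->BA, B->C, C->CB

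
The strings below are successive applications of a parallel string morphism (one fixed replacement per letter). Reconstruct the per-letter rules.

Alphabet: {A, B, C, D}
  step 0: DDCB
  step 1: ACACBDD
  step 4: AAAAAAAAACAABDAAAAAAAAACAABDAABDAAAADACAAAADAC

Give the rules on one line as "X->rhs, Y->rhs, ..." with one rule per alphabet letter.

  step 0 ⇒ step 1: DDCB ⇒ AC·AC·BD·D
    B ↦ D
    C ↦ BD
    D ↦ AC
    A ↦ AA  (constrained at step 1)

A->AA, B->D, C->BD, D->AC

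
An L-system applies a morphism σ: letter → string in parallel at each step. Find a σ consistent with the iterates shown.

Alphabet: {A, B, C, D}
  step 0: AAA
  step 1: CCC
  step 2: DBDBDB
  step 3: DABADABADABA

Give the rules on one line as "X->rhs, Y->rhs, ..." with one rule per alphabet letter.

A->C, B->BA, C->DB, D->DA

  step 2 ⇒ step 3: DBDBDB ⇒ DA·BA·DA·BA·DA·BA
    B ↦ BA
    D ↦ DA
  step 0 ⇒ step 1: AAA ⇒ C·C·C
    A ↦ C
  step 1 ⇒ step 2: CCC ⇒ DB·DB·DB
    C ↦ DB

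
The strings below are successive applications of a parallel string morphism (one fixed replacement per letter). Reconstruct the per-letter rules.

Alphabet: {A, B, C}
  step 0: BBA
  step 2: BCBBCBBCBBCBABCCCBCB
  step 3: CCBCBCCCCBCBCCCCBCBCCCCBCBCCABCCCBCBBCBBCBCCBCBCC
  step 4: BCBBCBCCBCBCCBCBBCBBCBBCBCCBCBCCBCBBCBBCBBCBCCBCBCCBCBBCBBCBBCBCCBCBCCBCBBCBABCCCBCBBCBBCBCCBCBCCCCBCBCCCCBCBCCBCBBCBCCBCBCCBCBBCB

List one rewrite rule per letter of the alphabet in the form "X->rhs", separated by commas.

  step 3 ⇒ step 4: CCBCBCCCCBCBCCCCBCBCCCCBCBCCABCCCBCBBCBBCBCCBCBCC ⇒ BCB·BCB·CC·BCB·CC·BCB·BCB·BCB·BCB·CC·BCB·CC·BCB·BCB·BCB·BCB·CC·BCB·CC·BCB·BCB·BCB·BCB·CC·BCB·CC·BCB·BCB·ABC·CC·BCB·BCB·BCB·CC·BCB·CC·CC·BCB·CC·CC·BCB·CC·BCB·BCB·CC·BCB·CC·BCB·BCB
    A ↦ ABC
    B ↦ CC
    C ↦ BCB

A->ABC, B->CC, C->BCB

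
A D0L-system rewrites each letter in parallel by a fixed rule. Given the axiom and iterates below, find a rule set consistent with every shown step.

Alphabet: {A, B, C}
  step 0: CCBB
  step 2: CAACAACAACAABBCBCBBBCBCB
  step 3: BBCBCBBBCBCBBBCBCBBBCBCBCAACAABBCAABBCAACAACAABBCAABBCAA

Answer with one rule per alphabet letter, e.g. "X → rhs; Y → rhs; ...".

A->CB, B->CAA, C->BB

  step 2 ⇒ step 3: CAACAACAACAABBCBCBBBCBCB ⇒ BB·CB·CB·BB·CB·CB·BB·CB·CB·BB·CB·CB·CAA·CAA·BB·CAA·BB·CAA·CAA·CAA·BB·CAA·BB·CAA
    A ↦ CB
    B ↦ CAA
    C ↦ BB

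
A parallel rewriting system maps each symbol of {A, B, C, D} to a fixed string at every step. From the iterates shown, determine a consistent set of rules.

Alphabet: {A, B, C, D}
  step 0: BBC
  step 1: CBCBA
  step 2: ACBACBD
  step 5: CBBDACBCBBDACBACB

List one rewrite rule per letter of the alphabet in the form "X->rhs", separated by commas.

  step 1 ⇒ step 2: CBCBA ⇒ A·CB·A·CB·D
    A ↦ D
    B ↦ CB
    C ↦ A
    D ↦ B  (constrained at step 2)

A->D, B->CB, C->A, D->B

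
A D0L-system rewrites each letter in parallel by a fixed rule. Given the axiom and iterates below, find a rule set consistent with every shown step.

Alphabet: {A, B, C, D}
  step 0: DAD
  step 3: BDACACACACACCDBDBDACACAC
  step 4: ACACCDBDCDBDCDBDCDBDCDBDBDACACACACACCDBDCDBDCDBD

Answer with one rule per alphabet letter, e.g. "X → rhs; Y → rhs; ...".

  step 3 ⇒ step 4: BDACACACACACCDBDBDACACAC ⇒ AC·AC·CD·BD·CD·BD·CD·BD·CD·BD·CD·BD·BD·AC·AC·AC·AC·AC·CD·BD·CD·BD·CD·BD
    A ↦ CD
    B ↦ AC
    C ↦ BD
    D ↦ AC

A->CD, B->AC, C->BD, D->AC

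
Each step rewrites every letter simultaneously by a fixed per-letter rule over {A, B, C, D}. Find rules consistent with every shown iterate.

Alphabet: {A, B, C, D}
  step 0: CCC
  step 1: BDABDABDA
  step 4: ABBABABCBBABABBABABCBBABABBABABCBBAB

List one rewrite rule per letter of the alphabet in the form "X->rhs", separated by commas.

  step 0 ⇒ step 1: CCC ⇒ BDA·BDA·BDA
    C ↦ BDA
    A ↦ B  (constrained at step 1)
    B ↦ AB  (constrained at step 1)
    D ↦ C  (constrained at step 1)

A->B, B->AB, C->BDA, D->C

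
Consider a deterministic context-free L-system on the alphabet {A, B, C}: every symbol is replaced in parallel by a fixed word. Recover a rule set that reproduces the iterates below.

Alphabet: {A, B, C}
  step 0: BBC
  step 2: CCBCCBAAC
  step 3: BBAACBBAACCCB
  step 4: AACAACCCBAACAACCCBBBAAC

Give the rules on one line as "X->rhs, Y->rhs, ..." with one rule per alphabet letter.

A->C, B->AAC, C->B

  step 3 ⇒ step 4: BBAACBBAACCCB ⇒ AAC·AAC·C·C·B·AAC·AAC·C·C·B·B·B·AAC
    A ↦ C
    B ↦ AAC
    C ↦ B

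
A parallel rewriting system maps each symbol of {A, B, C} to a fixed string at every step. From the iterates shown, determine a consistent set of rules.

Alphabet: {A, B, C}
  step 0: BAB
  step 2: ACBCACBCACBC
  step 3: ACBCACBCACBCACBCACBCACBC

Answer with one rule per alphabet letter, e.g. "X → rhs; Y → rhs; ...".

A->AC, B->AC, C->BC

  step 2 ⇒ step 3: ACBCACBCACBC ⇒ AC·BC·AC·BC·AC·BC·AC·BC·AC·BC·AC·BC
    A ↦ AC
    B ↦ AC
    C ↦ BC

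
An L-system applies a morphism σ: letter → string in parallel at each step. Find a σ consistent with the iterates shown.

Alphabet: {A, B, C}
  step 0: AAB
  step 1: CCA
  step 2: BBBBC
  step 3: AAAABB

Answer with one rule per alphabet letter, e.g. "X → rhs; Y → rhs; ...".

  step 2 ⇒ step 3: BBBBC ⇒ A·A·A·A·BB
    B ↦ A
    C ↦ BB
  step 0 ⇒ step 1: AAB ⇒ C·C·A
    A ↦ C

A->C, B->A, C->BB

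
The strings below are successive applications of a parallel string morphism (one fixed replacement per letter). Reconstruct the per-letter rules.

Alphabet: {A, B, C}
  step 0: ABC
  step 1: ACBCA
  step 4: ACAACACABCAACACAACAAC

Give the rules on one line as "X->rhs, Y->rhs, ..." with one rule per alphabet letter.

  step 0 ⇒ step 1: ABC ⇒ AC·BC·A
    A ↦ AC
    B ↦ BC
    C ↦ A

A->AC, B->BC, C->A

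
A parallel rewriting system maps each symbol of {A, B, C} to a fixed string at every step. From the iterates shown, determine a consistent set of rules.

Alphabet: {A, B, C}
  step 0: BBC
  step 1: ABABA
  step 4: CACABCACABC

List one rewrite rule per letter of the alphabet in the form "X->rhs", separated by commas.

  step 0 ⇒ step 1: BBC ⇒ AB·AB·A
    B ↦ AB
    C ↦ A
    A ↦ C  (constrained at step 1)

A->C, B->AB, C->A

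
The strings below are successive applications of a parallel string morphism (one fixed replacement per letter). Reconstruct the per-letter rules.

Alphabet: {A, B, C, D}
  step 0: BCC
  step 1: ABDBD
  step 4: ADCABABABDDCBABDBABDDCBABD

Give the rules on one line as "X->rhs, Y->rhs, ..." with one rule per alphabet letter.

  step 0 ⇒ step 1: BCC ⇒ A·BD·BD
    B ↦ A
    C ↦ BD
    A ↦ DC  (constrained at step 1)
    D ↦ BA  (constrained at step 1)

A->DC, B->A, C->BD, D->BA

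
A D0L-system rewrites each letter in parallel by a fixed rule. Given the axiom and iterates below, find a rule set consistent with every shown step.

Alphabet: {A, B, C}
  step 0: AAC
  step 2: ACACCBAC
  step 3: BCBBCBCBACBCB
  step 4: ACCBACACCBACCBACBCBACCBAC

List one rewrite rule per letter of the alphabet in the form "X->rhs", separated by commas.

  step 3 ⇒ step 4: BCBBCBCBACBCB ⇒ AC·CB·AC·AC·CB·AC·CB·AC·B·CB·AC·CB·AC
    A ↦ B
    B ↦ AC
    C ↦ CB

A->B, B->AC, C->CB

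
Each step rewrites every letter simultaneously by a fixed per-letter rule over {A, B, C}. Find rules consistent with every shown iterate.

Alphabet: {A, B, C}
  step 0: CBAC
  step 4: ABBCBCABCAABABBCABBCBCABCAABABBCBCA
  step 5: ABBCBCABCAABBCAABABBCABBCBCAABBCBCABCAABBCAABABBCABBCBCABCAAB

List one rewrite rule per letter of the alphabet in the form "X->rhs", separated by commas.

  step 4 ⇒ step 5: ABBCBCABCAABABBCABBCBCABCAABABBCBCA ⇒ AB·BC·BC·A·BC·A·AB·BC·A·AB·AB·BC·AB·BC·BC·A·AB·BC·BC·A·BC·A·AB·BC·A·AB·AB·BC·AB·BC·BC·A·BC·A·AB
    A ↦ AB
    B ↦ BC
    C ↦ A

A->AB, B->BC, C->A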